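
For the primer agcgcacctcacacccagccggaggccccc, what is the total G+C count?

23

Base counts: C=16, G=7, A=6, T=1
Total G or C: 7 + 16 = 23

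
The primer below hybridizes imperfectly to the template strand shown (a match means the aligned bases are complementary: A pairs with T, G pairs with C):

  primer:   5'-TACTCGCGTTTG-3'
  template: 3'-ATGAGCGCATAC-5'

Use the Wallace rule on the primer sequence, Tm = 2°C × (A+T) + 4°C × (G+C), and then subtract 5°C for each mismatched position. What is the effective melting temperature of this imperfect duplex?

31°C

Primer base counts: A=1, T=5, G=3, C=3 → A+T=6, G+C=6
Perfect-match Tm = 2(6) + 4(6) = 12 + 24 = 36°C
Mismatches (positions where the bases are not complementary): 1 (at position 10)
Effective Tm = 36 − 1×5 = 36 − 5 = 31°C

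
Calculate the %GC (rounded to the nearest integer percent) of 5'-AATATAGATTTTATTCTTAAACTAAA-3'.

Base counts: C=2, A=12, G=1, T=11
G+C = 1 + 2 = 3 out of 26 bases
%GC = 3/26 × 100 = 11.54% ≈ 12%

12%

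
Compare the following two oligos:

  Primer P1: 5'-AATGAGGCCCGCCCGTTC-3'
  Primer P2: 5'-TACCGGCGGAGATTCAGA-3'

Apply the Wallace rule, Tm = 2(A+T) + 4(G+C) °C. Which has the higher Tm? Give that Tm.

Primer P1, 60°C

Primer P1: A+T=6, G+C=12 → Tm = 2(6)+4(12) = 60°C
Primer P2: A+T=8, G+C=10 → Tm = 2(8)+4(10) = 56°C
60°C vs 56°C → primer P1 is higher.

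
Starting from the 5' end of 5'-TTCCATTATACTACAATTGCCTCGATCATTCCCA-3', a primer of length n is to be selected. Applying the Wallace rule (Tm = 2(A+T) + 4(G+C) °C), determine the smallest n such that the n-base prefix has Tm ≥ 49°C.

First 19 bases: TTCCATTATACTACAATTG → Tm = 48°C (< 49°C)
First 20 bases: TTCCATTATACTACAATTGC → Tm = 52°C (≥ 49°C)
Each additional base adds 2°C (A/T) or 4°C (G/C), so Tm is non-decreasing in n; n = 20 is the first length to reach 49°C.

n = 20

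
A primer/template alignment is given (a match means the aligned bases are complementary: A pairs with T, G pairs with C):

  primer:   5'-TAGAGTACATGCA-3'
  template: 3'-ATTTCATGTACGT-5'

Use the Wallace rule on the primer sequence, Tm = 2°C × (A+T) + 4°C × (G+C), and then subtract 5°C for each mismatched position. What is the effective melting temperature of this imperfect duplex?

Primer base counts: A=5, T=3, G=3, C=2 → A+T=8, G+C=5
Perfect-match Tm = 2(8) + 4(5) = 16 + 20 = 36°C
Mismatches (positions where the bases are not complementary): 1 (at position 3)
Effective Tm = 36 − 1×5 = 36 − 5 = 31°C

31°C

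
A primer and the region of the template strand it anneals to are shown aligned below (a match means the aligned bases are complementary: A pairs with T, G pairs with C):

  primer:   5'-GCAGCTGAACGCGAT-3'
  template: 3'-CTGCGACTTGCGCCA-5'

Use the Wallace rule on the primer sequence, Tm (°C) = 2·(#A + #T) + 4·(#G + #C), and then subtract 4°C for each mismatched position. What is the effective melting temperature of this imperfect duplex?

Primer base counts: A=4, T=2, G=5, C=4 → A+T=6, G+C=9
Perfect-match Tm = 2(6) + 4(9) = 12 + 36 = 48°C
Mismatches (positions where the bases are not complementary): 3 (at positions 2, 3, 14)
Effective Tm = 48 − 3×4 = 48 − 12 = 36°C

36°C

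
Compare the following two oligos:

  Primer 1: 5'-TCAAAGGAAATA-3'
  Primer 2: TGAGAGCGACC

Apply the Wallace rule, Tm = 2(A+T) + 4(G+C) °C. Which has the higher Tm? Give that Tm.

Primer 1: A+T=9, G+C=3 → Tm = 2(9)+4(3) = 30°C
Primer 2: A+T=4, G+C=7 → Tm = 2(4)+4(7) = 36°C
30°C vs 36°C → primer 2 is higher.

Primer 2, 36°C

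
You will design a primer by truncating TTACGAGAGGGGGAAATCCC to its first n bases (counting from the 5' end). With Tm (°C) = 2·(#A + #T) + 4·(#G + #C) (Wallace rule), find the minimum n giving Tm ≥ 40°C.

n = 13

First 12 bases: TTACGAGAGGGG → Tm = 38°C (< 40°C)
First 13 bases: TTACGAGAGGGGG → Tm = 42°C (≥ 40°C)
Each additional base adds 2°C (A/T) or 4°C (G/C), so Tm is non-decreasing in n; n = 13 is the first length to reach 40°C.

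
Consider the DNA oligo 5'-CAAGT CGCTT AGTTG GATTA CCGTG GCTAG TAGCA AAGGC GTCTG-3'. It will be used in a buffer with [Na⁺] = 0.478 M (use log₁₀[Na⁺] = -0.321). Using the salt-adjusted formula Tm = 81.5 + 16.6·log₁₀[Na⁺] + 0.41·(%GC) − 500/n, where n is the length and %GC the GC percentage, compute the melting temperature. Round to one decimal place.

86.0°C

Length n = 45. T=12, C=9, G=14, A=10
G+C = 23, so %GC = 23/45 × 100 = 51.111%
Salt term: 16.6 × (-0.321) = -5.329
GC term: 0.41 × 51.111 = 20.956; length term: −500/45 = −11.111
Tm = 81.5 + (-5.329) + 20.956 − 11.111 = 86.016 → 86.0°C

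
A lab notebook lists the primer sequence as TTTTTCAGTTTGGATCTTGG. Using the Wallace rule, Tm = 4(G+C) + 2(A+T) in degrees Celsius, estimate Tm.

Scanning the sequence gives A=2, T=11, G=5, C=2.
AT pairs contribute 13, GC pairs contribute 7.
Tm = 2(13) + 4(7) = 26 + 28 = 54°C

54°C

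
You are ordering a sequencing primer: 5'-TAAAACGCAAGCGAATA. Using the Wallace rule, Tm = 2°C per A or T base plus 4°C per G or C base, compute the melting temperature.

Base counts: C=3, A=9, T=2, G=3
So N_AT = 11 and N_GC = 6.
Tm = 2×11 + 4×6 = 46°C

46°C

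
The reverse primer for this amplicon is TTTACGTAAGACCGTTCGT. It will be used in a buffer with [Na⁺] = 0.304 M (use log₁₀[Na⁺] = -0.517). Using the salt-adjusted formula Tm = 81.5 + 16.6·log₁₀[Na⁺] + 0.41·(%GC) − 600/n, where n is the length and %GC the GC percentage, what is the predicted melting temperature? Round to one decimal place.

Length n = 19. Counting bases: T=7, G=4, C=4, A=4
G+C = 8, so %GC = 8/19 × 100 = 42.105%
Salt term: 16.6 × (-0.517) = -8.582
GC term: 0.41 × 42.105 = 17.263; length term: −600/19 = −31.579
Tm = 81.5 + (-8.582) + 17.263 − 31.579 = 58.602 → 58.6°C

58.6°C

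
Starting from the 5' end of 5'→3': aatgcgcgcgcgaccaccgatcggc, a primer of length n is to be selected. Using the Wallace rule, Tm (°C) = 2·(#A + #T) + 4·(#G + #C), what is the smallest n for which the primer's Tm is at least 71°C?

First 21 bases: AATGCGCGCGCGACCACCGAT → Tm = 70°C (< 71°C)
First 22 bases: AATGCGCGCGCGACCACCGATC → Tm = 74°C (≥ 71°C)
Since every base adds ≥2°C, Tm only increases with n, so the threshold is first crossed at n = 22.

n = 22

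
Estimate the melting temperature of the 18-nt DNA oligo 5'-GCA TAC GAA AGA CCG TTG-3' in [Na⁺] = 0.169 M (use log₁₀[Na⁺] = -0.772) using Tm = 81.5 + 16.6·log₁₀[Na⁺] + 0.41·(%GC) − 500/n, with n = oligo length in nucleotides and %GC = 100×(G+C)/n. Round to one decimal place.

Length n = 18. Base counts: T=3, A=6, C=4, G=5
G+C = 9, so %GC = 9/18 × 100 = 50%
Salt term: 16.6 × (-0.772) = -12.815
GC term: 0.41 × 50 = 20.5; length term: −500/18 = −27.778
Tm = 81.5 + (-12.815) + 20.5 − 27.778 = 61.407 → 61.4°C

61.4°C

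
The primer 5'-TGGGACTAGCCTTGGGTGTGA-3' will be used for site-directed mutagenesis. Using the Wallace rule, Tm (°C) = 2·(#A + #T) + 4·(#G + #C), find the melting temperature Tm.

66°C

Scanning the sequence gives G=9, A=3, C=3, T=6.
AT pairs contribute 9, GC pairs contribute 12.
Tm = 2×9 + 4×12 = 66°C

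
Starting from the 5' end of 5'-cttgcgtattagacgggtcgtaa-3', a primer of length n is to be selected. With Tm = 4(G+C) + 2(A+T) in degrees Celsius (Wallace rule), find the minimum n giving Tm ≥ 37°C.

First 13 bases: CTTGCGTATTAGA → Tm = 36°C (< 37°C)
First 14 bases: CTTGCGTATTAGAC → Tm = 40°C (≥ 37°C)
Each additional base adds 2°C (A/T) or 4°C (G/C), so Tm is non-decreasing in n; n = 14 is the first length to reach 37°C.

n = 14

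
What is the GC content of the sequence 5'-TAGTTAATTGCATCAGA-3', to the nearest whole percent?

Counting bases: C=2, T=6, G=3, A=6
G+C = 3 + 2 = 5 out of 17 bases
%GC = 5/17 × 100 = 29.41% ≈ 29%

29%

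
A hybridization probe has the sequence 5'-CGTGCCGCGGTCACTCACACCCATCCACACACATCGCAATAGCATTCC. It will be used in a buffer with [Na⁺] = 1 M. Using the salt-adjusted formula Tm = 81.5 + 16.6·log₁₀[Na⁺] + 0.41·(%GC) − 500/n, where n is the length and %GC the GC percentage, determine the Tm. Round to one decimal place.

Length n = 48. Base counts: G=7, C=21, A=12, T=8
G+C = 28, so %GC = 28/48 × 100 = 58.333%
Salt term: 16.6 × (0) = 0
GC term: 0.41 × 58.333 = 23.917; length term: −500/48 = −10.417
Tm = 81.5 + (0) + 23.917 − 10.417 = 95 → 95.0°C

95.0°C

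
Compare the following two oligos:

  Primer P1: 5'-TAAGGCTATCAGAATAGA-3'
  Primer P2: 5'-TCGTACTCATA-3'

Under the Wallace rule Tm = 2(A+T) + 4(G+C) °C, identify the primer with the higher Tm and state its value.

Primer P1: A+T=12, G+C=6 → Tm = 2(12)+4(6) = 48°C
Primer P2: A+T=7, G+C=4 → Tm = 2(7)+4(4) = 30°C
48°C vs 30°C → primer P1 is higher.

Primer P1, 48°C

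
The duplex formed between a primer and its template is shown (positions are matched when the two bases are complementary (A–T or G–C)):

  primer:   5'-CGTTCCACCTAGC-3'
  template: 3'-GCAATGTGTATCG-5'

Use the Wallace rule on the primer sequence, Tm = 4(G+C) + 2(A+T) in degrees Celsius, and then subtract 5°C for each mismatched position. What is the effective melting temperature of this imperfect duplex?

Primer base counts: A=2, T=3, G=2, C=6 → A+T=5, G+C=8
Perfect-match Tm = 2(5) + 4(8) = 10 + 32 = 42°C
Mismatches (positions where the bases are not complementary): 2 (at positions 5, 9)
Effective Tm = 42 − 2×5 = 42 − 10 = 32°C

32°C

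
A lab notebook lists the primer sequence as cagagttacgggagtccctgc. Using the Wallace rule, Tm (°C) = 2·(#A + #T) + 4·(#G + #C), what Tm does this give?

68°C

Scanning the sequence gives G=7, A=4, C=6, T=4.
So N_AT = 8 and N_GC = 13.
Tm = 4·13 + 2·8 = 52 + 16 = 68°C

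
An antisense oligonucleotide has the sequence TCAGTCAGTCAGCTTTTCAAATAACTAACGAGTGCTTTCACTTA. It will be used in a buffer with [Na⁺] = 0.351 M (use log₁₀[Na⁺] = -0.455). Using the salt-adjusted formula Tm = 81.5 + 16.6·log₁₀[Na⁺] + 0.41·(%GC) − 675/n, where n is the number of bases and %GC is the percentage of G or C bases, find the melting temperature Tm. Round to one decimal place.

73.5°C

Length n = 44. Counting bases: G=6, A=13, C=10, T=15
G+C = 16, so %GC = 16/44 × 100 = 36.364%
Salt term: 16.6 × (-0.455) = -7.553
GC term: 0.41 × 36.364 = 14.909; length term: −675/44 = −15.341
Tm = 81.5 + (-7.553) + 14.909 − 15.341 = 73.515 → 73.5°C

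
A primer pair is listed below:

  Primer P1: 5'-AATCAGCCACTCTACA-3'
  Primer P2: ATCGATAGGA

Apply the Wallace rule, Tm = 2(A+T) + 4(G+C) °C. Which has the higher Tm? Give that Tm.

Primer P1: A+T=9, G+C=7 → Tm = 2(9)+4(7) = 46°C
Primer P2: A+T=6, G+C=4 → Tm = 2(6)+4(4) = 28°C
46°C vs 28°C → primer P1 is higher.

Primer P1, 46°C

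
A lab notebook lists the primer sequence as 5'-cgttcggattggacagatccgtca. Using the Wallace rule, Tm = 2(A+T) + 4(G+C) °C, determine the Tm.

74°C

Base counts: G=7, C=6, A=5, T=6
So N_AT = 11 and N_GC = 13.
Tm = 2×11 + 4×13 = 74°C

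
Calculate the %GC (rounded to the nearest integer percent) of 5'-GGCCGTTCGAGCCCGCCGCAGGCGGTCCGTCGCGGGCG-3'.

T=4, C=15, G=17, A=2
G+C = 17 + 15 = 32 out of 38 bases
%GC = 32/38 × 100 = 84.21% ≈ 84%

84%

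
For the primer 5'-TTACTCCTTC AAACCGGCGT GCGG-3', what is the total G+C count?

14

Scanning the sequence gives T=6, C=8, A=4, G=6.
G+C = 6 + 8 = 14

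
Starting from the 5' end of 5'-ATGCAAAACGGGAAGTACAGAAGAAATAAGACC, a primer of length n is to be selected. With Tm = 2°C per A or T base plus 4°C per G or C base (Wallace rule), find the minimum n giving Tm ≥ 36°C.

First 11 bases: ATGCAAAACGG → Tm = 32°C (< 36°C)
First 12 bases: ATGCAAAACGGG → Tm = 36°C (≥ 36°C)
Each additional base adds 2°C (A/T) or 4°C (G/C), so Tm is non-decreasing in n; n = 12 is the first length to reach 36°C.

n = 12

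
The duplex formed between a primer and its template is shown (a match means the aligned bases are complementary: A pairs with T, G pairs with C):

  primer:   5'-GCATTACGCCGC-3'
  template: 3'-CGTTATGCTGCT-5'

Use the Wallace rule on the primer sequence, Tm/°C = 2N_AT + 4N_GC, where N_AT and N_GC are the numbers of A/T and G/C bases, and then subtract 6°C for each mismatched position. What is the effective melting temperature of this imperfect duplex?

22°C

Primer base counts: A=2, T=2, G=3, C=5 → A+T=4, G+C=8
Perfect-match Tm = 2(4) + 4(8) = 8 + 32 = 40°C
Mismatches (positions where the bases are not complementary): 3 (at positions 4, 9, 12)
Effective Tm = 40 − 3×6 = 40 − 18 = 22°C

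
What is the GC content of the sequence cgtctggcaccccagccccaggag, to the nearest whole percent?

75%

Scanning the sequence gives G=7, A=4, C=11, T=2.
G+C = 7 + 11 = 18 out of 24 bases
%GC = 18/24 × 100 = 75% ≈ 75%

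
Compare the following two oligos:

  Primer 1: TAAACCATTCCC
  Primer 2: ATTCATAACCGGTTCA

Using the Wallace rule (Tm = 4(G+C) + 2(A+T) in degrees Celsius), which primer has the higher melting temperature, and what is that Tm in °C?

Primer 1: A+T=7, G+C=5 → Tm = 2(7)+4(5) = 34°C
Primer 2: A+T=10, G+C=6 → Tm = 2(10)+4(6) = 44°C
34°C vs 44°C → primer 2 is higher.

Primer 2, 44°C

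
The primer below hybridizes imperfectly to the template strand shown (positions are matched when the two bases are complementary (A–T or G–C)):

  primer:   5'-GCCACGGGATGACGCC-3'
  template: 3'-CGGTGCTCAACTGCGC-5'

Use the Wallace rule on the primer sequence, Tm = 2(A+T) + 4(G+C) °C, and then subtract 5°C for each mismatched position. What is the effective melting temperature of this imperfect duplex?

Primer base counts: A=3, T=1, G=6, C=6 → A+T=4, G+C=12
Perfect-match Tm = 2(4) + 4(12) = 8 + 48 = 56°C
Mismatches (positions where the bases are not complementary): 3 (at positions 7, 9, 16)
Effective Tm = 56 − 3×5 = 56 − 15 = 41°C

41°C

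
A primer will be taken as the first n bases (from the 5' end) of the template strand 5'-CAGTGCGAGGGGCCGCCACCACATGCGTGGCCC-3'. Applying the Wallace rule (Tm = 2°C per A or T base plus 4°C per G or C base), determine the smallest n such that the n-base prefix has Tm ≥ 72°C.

n = 20

First 19 bases: CAGTGCGAGGGGCCGCCAC → Tm = 68°C (< 72°C)
First 20 bases: CAGTGCGAGGGGCCGCCACC → Tm = 72°C (≥ 72°C)
Each additional base adds 2°C (A/T) or 4°C (G/C), so Tm is non-decreasing in n; n = 20 is the first length to reach 72°C.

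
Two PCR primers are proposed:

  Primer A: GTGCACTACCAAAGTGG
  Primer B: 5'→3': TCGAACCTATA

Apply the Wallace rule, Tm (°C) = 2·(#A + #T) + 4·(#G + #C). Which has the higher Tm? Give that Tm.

Primer A: A+T=8, G+C=9 → Tm = 2(8)+4(9) = 52°C
Primer B: A+T=7, G+C=4 → Tm = 2(7)+4(4) = 30°C
52°C vs 30°C → primer A is higher.

Primer A, 52°C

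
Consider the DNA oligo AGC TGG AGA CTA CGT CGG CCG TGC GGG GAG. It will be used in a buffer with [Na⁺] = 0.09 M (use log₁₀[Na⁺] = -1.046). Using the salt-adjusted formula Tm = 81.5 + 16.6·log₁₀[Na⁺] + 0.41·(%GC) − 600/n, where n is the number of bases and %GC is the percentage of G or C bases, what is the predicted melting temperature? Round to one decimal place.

Length n = 30. Base counts: G=14, T=4, C=7, A=5
G+C = 21, so %GC = 21/30 × 100 = 70%
Salt term: 16.6 × (-1.046) = -17.364
GC term: 0.41 × 70 = 28.7; length term: −600/30 = −20
Tm = 81.5 + (-17.364) + 28.7 − 20 = 72.836 → 72.8°C

72.8°C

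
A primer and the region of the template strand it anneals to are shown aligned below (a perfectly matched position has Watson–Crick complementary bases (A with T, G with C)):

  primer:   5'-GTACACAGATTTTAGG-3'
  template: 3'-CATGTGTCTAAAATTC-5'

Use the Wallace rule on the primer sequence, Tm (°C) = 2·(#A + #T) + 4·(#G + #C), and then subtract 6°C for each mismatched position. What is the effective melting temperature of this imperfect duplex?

Primer base counts: A=5, T=5, G=4, C=2 → A+T=10, G+C=6
Perfect-match Tm = 2(10) + 4(6) = 20 + 24 = 44°C
Mismatches (positions where the bases are not complementary): 1 (at position 15)
Effective Tm = 44 − 1×6 = 44 − 6 = 38°C

38°C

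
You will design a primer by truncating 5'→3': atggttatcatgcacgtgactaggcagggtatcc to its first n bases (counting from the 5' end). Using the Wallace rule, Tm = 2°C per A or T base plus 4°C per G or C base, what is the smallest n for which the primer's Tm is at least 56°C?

n = 20

First 19 bases: ATGGTTATCATGCACGTGA → Tm = 54°C (< 56°C)
First 20 bases: ATGGTTATCATGCACGTGAC → Tm = 58°C (≥ 56°C)
Since every base adds ≥2°C, Tm only increases with n, so the threshold is first crossed at n = 20.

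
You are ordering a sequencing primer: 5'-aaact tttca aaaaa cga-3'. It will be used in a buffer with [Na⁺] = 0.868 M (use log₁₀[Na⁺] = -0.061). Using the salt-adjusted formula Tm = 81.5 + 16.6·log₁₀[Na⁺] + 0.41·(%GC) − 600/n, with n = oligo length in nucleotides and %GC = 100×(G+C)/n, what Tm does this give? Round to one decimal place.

56.3°C

Length n = 18. A=10, T=4, C=3, G=1
G+C = 4, so %GC = 4/18 × 100 = 22.222%
Salt term: 16.6 × (-0.061) = -1.013
GC term: 0.41 × 22.222 = 9.111; length term: −600/18 = −33.333
Tm = 81.5 + (-1.013) + 9.111 − 33.333 = 56.265 → 56.3°C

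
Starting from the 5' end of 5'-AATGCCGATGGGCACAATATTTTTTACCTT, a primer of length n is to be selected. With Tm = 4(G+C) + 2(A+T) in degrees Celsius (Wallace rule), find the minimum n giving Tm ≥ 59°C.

First 20 bases: AATGCCGATGGGCACAATAT → Tm = 58°C (< 59°C)
First 21 bases: AATGCCGATGGGCACAATATT → Tm = 60°C (≥ 59°C)
Each additional base adds 2°C (A/T) or 4°C (G/C), so Tm is non-decreasing in n; n = 21 is the first length to reach 59°C.

n = 21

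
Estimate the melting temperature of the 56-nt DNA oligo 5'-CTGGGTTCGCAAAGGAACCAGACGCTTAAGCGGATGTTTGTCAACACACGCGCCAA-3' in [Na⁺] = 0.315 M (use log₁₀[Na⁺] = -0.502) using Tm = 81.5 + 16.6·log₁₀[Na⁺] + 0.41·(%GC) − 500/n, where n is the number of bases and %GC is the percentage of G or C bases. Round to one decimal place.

Length n = 56. Scanning the sequence gives A=16, T=10, C=15, G=15.
G+C = 30, so %GC = 30/56 × 100 = 53.571%
Salt term: 16.6 × (-0.502) = -8.333
GC term: 0.41 × 53.571 = 21.964; length term: −500/56 = −8.929
Tm = 81.5 + (-8.333) + 21.964 − 8.929 = 86.202 → 86.2°C

86.2°C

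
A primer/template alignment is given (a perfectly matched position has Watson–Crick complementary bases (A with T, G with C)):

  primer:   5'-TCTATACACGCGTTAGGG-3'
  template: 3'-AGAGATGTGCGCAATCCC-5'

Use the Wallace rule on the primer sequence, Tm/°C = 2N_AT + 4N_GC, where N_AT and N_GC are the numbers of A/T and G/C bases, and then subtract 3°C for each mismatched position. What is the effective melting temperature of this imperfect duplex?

Primer base counts: A=4, T=5, G=5, C=4 → A+T=9, G+C=9
Perfect-match Tm = 2(9) + 4(9) = 18 + 36 = 54°C
Mismatches (positions where the bases are not complementary): 1 (at position 4)
Effective Tm = 54 − 1×3 = 54 − 3 = 51°C

51°C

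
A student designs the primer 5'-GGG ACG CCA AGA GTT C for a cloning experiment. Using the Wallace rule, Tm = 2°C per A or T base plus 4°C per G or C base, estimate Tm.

52°C

T=2, G=6, A=4, C=4
AT pairs contribute 6, GC pairs contribute 10.
Tm = 2(6) + 4(10) = 12 + 40 = 52°C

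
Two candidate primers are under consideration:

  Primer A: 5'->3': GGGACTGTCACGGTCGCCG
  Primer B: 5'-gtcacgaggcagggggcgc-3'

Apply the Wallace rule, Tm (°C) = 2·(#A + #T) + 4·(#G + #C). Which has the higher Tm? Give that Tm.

Primer A: A+T=5, G+C=14 → Tm = 2(5)+4(14) = 66°C
Primer B: A+T=4, G+C=15 → Tm = 2(4)+4(15) = 68°C
66°C vs 68°C → primer B is higher.

Primer B, 68°C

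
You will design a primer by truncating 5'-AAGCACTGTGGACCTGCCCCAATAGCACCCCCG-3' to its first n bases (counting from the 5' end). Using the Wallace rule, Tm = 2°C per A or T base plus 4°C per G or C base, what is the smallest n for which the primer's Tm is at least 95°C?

n = 30

First 29 bases: AAGCACTGTGGACCTGCCCCAATAGCACC → Tm = 92°C (< 95°C)
First 30 bases: AAGCACTGTGGACCTGCCCCAATAGCACCC → Tm = 96°C (≥ 95°C)
Each additional base adds 2°C (A/T) or 4°C (G/C), so Tm is non-decreasing in n; n = 30 is the first length to reach 95°C.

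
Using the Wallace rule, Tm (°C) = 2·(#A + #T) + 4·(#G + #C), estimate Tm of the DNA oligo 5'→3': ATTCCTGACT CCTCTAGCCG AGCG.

76°C

A=4, T=6, G=5, C=9
A+T = 10, G+C = 14
Tm = 4·14 + 2·10 = 56 + 20 = 76°C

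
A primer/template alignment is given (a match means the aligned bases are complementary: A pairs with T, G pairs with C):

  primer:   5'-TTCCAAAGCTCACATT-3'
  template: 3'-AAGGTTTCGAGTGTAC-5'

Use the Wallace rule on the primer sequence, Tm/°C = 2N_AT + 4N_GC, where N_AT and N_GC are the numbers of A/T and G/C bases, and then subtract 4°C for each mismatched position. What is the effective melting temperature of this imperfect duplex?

Primer base counts: A=5, T=5, G=1, C=5 → A+T=10, G+C=6
Perfect-match Tm = 2(10) + 4(6) = 20 + 24 = 44°C
Mismatches (positions where the bases are not complementary): 1 (at position 16)
Effective Tm = 44 − 1×4 = 44 − 4 = 40°C

40°C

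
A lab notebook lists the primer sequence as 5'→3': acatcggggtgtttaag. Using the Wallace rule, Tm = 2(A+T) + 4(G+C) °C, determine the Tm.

50°C

Counting bases: A=4, T=5, G=6, C=2
A+T = 9, G+C = 8
Tm = 4·8 + 2·9 = 32 + 18 = 50°C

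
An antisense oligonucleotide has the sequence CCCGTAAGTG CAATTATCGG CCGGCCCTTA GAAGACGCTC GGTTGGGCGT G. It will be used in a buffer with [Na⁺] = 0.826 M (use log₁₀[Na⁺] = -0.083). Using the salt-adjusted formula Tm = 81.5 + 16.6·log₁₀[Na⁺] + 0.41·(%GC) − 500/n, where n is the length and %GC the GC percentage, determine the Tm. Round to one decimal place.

95.2°C

Length n = 51. Base counts: G=17, A=9, C=14, T=11
G+C = 31, so %GC = 31/51 × 100 = 60.784%
Salt term: 16.6 × (-0.083) = -1.378
GC term: 0.41 × 60.784 = 24.921; length term: −500/51 = −9.804
Tm = 81.5 + (-1.378) + 24.921 − 9.804 = 95.239 → 95.2°C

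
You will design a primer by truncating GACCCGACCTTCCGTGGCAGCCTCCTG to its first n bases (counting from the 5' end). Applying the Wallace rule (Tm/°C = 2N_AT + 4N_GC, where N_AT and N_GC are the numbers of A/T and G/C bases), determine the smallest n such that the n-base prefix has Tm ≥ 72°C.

n = 21

First 20 bases: GACCCGACCTTCCGTGGCAG → Tm = 68°C (< 72°C)
First 21 bases: GACCCGACCTTCCGTGGCAGC → Tm = 72°C (≥ 72°C)
Each additional base adds 2°C (A/T) or 4°C (G/C), so Tm is non-decreasing in n; n = 21 is the first length to reach 72°C.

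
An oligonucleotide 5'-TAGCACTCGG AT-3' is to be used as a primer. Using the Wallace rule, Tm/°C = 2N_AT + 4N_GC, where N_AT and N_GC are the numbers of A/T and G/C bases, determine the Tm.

36°C

Scanning the sequence gives G=3, T=3, A=3, C=3.
A+T = 6, G+C = 6
Tm = 4·6 + 2·6 = 24 + 12 = 36°C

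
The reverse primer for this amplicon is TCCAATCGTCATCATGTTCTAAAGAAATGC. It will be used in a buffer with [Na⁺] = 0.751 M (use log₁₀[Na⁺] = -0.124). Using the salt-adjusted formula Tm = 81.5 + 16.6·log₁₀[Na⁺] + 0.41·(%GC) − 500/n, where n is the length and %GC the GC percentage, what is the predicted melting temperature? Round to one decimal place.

77.8°C

Length n = 30. Counting bases: C=7, A=10, T=9, G=4
G+C = 11, so %GC = 11/30 × 100 = 36.667%
Salt term: 16.6 × (-0.124) = -2.058
GC term: 0.41 × 36.667 = 15.033; length term: −500/30 = −16.667
Tm = 81.5 + (-2.058) + 15.033 − 16.667 = 77.808 → 77.8°C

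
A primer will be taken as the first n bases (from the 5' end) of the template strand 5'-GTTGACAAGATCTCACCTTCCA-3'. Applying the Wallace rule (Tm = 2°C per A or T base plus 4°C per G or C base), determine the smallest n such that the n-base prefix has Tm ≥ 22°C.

First 7 bases: GTTGACA → Tm = 20°C (< 22°C)
First 8 bases: GTTGACAA → Tm = 22°C (≥ 22°C)
Each additional base adds 2°C (A/T) or 4°C (G/C), so Tm is non-decreasing in n; n = 8 is the first length to reach 22°C.

n = 8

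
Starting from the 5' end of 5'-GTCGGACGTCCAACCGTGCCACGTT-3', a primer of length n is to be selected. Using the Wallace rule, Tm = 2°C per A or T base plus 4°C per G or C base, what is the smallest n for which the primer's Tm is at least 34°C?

First 9 bases: GTCGGACGT → Tm = 30°C (< 34°C)
First 10 bases: GTCGGACGTC → Tm = 34°C (≥ 34°C)
Since every base adds ≥2°C, Tm only increases with n, so the threshold is first crossed at n = 10.

n = 10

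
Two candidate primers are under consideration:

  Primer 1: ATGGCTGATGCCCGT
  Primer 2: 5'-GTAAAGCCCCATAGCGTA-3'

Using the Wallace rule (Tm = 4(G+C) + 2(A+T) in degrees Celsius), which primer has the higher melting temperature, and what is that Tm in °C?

Primer 2, 54°C

Primer 1: A+T=6, G+C=9 → Tm = 2(6)+4(9) = 48°C
Primer 2: A+T=9, G+C=9 → Tm = 2(9)+4(9) = 54°C
48°C vs 54°C → primer 2 is higher.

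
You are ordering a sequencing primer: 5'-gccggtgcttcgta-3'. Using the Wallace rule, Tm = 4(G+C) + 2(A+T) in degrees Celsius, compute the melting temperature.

Scanning the sequence gives C=4, T=4, A=1, G=5.
So N_AT = 5 and N_GC = 9.
Tm = 2×5 + 4×9 = 46°C

46°C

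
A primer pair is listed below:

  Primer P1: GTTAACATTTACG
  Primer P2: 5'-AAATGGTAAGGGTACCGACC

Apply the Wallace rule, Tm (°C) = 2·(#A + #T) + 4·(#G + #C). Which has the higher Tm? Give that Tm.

Primer P2, 60°C

Primer P1: A+T=9, G+C=4 → Tm = 2(9)+4(4) = 34°C
Primer P2: A+T=10, G+C=10 → Tm = 2(10)+4(10) = 60°C
34°C vs 60°C → primer P2 is higher.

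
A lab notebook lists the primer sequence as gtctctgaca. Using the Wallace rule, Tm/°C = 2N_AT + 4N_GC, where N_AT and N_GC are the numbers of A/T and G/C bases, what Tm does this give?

30°C

Base counts: A=2, G=2, T=3, C=3
So N_AT = 5 and N_GC = 5.
Tm = 2(5) + 4(5) = 10 + 20 = 30°C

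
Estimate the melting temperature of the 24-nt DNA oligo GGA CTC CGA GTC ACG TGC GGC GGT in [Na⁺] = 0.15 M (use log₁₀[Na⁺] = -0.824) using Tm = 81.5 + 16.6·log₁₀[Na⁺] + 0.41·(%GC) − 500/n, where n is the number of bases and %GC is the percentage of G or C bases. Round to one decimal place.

76.0°C

Length n = 24. C=7, T=4, A=3, G=10
G+C = 17, so %GC = 17/24 × 100 = 70.833%
Salt term: 16.6 × (-0.824) = -13.678
GC term: 0.41 × 70.833 = 29.042; length term: −500/24 = −20.833
Tm = 81.5 + (-13.678) + 29.042 − 20.833 = 76.031 → 76.0°C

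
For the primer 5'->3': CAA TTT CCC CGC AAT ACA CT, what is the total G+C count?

Base counts: A=6, C=8, G=1, T=5
Total G or C: 1 + 8 = 9

9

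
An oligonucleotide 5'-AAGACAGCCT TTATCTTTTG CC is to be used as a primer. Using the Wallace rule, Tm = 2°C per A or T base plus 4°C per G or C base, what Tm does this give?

Base counts: C=6, A=5, T=8, G=3
So N_AT = 13 and N_GC = 9.
Tm = 2(13) + 4(9) = 26 + 36 = 62°C

62°C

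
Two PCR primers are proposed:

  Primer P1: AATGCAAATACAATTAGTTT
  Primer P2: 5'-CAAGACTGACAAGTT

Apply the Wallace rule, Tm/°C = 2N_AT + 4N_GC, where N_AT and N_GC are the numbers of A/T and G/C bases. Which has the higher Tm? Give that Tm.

Primer P1: A+T=16, G+C=4 → Tm = 2(16)+4(4) = 48°C
Primer P2: A+T=9, G+C=6 → Tm = 2(9)+4(6) = 42°C
48°C vs 42°C → primer P1 is higher.

Primer P1, 48°C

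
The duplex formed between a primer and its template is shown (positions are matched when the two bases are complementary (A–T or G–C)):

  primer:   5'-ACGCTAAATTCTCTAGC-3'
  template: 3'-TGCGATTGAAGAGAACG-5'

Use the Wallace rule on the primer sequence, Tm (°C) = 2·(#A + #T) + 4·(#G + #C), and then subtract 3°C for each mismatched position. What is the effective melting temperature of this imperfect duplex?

42°C

Primer base counts: A=5, T=5, G=2, C=5 → A+T=10, G+C=7
Perfect-match Tm = 2(10) + 4(7) = 20 + 28 = 48°C
Mismatches (positions where the bases are not complementary): 2 (at positions 8, 15)
Effective Tm = 48 − 2×3 = 48 − 6 = 42°C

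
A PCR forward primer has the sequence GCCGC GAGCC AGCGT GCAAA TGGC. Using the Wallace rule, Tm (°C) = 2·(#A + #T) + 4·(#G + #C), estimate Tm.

82°C

Scanning the sequence gives G=9, T=2, C=8, A=5.
A+T = 7, G+C = 17
Tm = 2×7 + 4×17 = 82°C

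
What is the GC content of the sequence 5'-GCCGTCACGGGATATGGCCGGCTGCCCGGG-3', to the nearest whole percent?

77%

Counting bases: G=13, C=10, T=4, A=3
G+C = 13 + 10 = 23 out of 30 bases
%GC = 23/30 × 100 = 76.67% ≈ 77%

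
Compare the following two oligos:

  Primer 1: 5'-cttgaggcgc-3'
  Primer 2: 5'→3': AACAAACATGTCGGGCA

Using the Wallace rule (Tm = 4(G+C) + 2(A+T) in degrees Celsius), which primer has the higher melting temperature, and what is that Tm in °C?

Primer 2, 50°C

Primer 1: A+T=3, G+C=7 → Tm = 2(3)+4(7) = 34°C
Primer 2: A+T=9, G+C=8 → Tm = 2(9)+4(8) = 50°C
34°C vs 50°C → primer 2 is higher.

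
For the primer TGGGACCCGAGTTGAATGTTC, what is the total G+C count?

Counting bases: A=4, C=4, G=7, T=6
G+C = 7 + 4 = 11

11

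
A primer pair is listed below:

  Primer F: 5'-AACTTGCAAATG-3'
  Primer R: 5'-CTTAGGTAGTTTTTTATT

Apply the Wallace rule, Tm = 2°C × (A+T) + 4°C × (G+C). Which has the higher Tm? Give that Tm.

Primer F: A+T=8, G+C=4 → Tm = 2(8)+4(4) = 32°C
Primer R: A+T=14, G+C=4 → Tm = 2(14)+4(4) = 44°C
32°C vs 44°C → primer R is higher.

Primer R, 44°C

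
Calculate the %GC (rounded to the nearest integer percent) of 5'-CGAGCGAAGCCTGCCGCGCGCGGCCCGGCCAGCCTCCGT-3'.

Base counts: G=14, C=18, A=4, T=3
G+C = 14 + 18 = 32 out of 39 bases
%GC = 32/39 × 100 = 82.05% ≈ 82%

82%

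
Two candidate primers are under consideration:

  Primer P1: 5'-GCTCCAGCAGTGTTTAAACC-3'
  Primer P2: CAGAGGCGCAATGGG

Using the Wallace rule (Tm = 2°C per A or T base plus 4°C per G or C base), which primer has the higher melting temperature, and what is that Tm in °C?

Primer P1: A+T=10, G+C=10 → Tm = 2(10)+4(10) = 60°C
Primer P2: A+T=5, G+C=10 → Tm = 2(5)+4(10) = 50°C
60°C vs 50°C → primer P1 is higher.

Primer P1, 60°C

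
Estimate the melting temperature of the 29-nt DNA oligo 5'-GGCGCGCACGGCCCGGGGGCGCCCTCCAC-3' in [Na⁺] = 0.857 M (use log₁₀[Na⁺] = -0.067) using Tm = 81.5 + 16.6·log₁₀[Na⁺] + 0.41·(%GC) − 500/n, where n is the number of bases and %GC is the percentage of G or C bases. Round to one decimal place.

Length n = 29. Base counts: G=12, T=1, C=14, A=2
G+C = 26, so %GC = 26/29 × 100 = 89.655%
Salt term: 16.6 × (-0.067) = -1.112
GC term: 0.41 × 89.655 = 36.759; length term: −500/29 = −17.241
Tm = 81.5 + (-1.112) + 36.759 − 17.241 = 99.906 → 99.9°C

99.9°C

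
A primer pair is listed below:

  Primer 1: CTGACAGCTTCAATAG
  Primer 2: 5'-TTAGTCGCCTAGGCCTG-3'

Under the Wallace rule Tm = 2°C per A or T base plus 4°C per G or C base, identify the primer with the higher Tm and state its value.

Primer 2, 54°C

Primer 1: A+T=9, G+C=7 → Tm = 2(9)+4(7) = 46°C
Primer 2: A+T=7, G+C=10 → Tm = 2(7)+4(10) = 54°C
46°C vs 54°C → primer 2 is higher.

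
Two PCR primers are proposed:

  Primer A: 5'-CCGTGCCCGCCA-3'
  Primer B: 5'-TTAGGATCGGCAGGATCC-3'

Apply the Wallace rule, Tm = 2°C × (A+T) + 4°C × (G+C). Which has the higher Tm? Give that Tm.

Primer B, 56°C

Primer A: A+T=2, G+C=10 → Tm = 2(2)+4(10) = 44°C
Primer B: A+T=8, G+C=10 → Tm = 2(8)+4(10) = 56°C
44°C vs 56°C → primer B is higher.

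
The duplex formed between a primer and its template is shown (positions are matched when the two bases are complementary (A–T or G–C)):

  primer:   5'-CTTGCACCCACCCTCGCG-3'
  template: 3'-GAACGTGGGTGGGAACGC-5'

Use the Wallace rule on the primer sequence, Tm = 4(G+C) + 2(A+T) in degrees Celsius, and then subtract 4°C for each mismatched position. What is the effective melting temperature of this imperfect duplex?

Primer base counts: A=2, T=3, G=3, C=10 → A+T=5, G+C=13
Perfect-match Tm = 2(5) + 4(13) = 10 + 52 = 62°C
Mismatches (positions where the bases are not complementary): 1 (at position 15)
Effective Tm = 62 − 1×4 = 62 − 4 = 58°C

58°C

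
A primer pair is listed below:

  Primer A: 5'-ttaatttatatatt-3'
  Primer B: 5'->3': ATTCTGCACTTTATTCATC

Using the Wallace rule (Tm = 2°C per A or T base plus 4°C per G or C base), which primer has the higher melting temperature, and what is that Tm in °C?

Primer B, 50°C

Primer A: A+T=14, G+C=0 → Tm = 2(14)+4(0) = 28°C
Primer B: A+T=13, G+C=6 → Tm = 2(13)+4(6) = 50°C
28°C vs 50°C → primer B is higher.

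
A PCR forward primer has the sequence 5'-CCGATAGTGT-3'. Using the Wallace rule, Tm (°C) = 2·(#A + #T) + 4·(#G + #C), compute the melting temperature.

30°C

Base counts: A=2, C=2, T=3, G=3
AT pairs contribute 5, GC pairs contribute 5.
Tm = 2×5 + 4×5 = 30°C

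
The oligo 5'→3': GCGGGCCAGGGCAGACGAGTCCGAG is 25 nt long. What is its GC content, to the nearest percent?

Scanning the sequence gives G=12, C=7, A=5, T=1.
G+C = 12 + 7 = 19 out of 25 bases
%GC = 19/25 × 100 = 76% ≈ 76%

76%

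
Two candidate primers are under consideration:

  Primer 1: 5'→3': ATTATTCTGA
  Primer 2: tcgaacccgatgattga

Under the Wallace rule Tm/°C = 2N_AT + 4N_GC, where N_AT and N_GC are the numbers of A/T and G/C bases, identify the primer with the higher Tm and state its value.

Primer 1: A+T=8, G+C=2 → Tm = 2(8)+4(2) = 24°C
Primer 2: A+T=9, G+C=8 → Tm = 2(9)+4(8) = 50°C
24°C vs 50°C → primer 2 is higher.

Primer 2, 50°C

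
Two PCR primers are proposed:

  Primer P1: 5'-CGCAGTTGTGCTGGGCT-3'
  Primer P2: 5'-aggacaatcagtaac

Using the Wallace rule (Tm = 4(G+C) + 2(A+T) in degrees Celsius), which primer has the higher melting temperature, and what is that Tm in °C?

Primer P1, 56°C

Primer P1: A+T=6, G+C=11 → Tm = 2(6)+4(11) = 56°C
Primer P2: A+T=9, G+C=6 → Tm = 2(9)+4(6) = 42°C
56°C vs 42°C → primer P1 is higher.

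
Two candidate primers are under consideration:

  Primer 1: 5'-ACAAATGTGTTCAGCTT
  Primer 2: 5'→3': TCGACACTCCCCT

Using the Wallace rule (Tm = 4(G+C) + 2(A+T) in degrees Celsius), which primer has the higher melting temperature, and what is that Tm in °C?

Primer 1: A+T=11, G+C=6 → Tm = 2(11)+4(6) = 46°C
Primer 2: A+T=5, G+C=8 → Tm = 2(5)+4(8) = 42°C
46°C vs 42°C → primer 1 is higher.

Primer 1, 46°C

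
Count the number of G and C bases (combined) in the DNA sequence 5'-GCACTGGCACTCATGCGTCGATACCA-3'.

15

Counting bases: T=5, C=9, A=6, G=6
G+C = 6 + 9 = 15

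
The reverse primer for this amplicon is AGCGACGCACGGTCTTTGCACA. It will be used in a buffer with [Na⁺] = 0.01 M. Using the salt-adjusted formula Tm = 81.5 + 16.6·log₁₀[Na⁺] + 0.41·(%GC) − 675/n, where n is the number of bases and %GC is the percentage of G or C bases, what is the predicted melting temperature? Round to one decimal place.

41.8°C

Length n = 22. Scanning the sequence gives C=7, A=5, G=6, T=4.
G+C = 13, so %GC = 13/22 × 100 = 59.091%
Salt term: 16.6 × (-2) = -33.2
GC term: 0.41 × 59.091 = 24.227; length term: −675/22 = −30.682
Tm = 81.5 + (-33.2) + 24.227 − 30.682 = 41.845 → 41.8°C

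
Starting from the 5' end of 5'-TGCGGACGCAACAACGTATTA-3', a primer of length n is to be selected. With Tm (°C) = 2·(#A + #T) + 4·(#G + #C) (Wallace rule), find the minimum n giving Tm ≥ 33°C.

n = 10

First 9 bases: TGCGGACGC → Tm = 32°C (< 33°C)
First 10 bases: TGCGGACGCA → Tm = 34°C (≥ 33°C)
Each additional base adds 2°C (A/T) or 4°C (G/C), so Tm is non-decreasing in n; n = 10 is the first length to reach 33°C.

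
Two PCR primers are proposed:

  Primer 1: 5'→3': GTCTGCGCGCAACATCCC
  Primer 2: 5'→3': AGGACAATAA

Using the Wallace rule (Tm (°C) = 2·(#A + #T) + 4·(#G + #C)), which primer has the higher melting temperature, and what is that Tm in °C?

Primer 1, 60°C

Primer 1: A+T=6, G+C=12 → Tm = 2(6)+4(12) = 60°C
Primer 2: A+T=7, G+C=3 → Tm = 2(7)+4(3) = 26°C
60°C vs 26°C → primer 1 is higher.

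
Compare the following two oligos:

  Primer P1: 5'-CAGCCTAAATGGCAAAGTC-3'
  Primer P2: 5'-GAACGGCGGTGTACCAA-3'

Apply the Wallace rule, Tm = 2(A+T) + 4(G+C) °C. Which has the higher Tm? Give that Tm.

Primer P1, 56°C

Primer P1: A+T=10, G+C=9 → Tm = 2(10)+4(9) = 56°C
Primer P2: A+T=7, G+C=10 → Tm = 2(7)+4(10) = 54°C
56°C vs 54°C → primer P1 is higher.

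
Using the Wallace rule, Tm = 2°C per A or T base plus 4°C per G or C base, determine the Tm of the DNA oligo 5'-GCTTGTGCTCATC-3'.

40°C

Base counts: C=4, A=1, G=3, T=5
A+T = 6, G+C = 7
Tm = 2×6 + 4×7 = 40°C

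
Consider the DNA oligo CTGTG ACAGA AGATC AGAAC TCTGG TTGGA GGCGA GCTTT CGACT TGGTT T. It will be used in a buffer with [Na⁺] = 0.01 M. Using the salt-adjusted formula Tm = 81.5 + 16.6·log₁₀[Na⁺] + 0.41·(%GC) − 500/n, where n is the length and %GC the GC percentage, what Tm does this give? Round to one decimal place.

58.6°C

Length n = 51. Scanning the sequence gives T=15, C=9, G=16, A=11.
G+C = 25, so %GC = 25/51 × 100 = 49.02%
Salt term: 16.6 × (-2) = -33.2
GC term: 0.41 × 49.02 = 20.098; length term: −500/51 = −9.804
Tm = 81.5 + (-33.2) + 20.098 − 9.804 = 58.594 → 58.6°C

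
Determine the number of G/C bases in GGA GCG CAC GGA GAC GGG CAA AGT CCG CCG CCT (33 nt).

24

Base counts: T=2, A=7, C=11, G=13
G+C = 13 + 11 = 24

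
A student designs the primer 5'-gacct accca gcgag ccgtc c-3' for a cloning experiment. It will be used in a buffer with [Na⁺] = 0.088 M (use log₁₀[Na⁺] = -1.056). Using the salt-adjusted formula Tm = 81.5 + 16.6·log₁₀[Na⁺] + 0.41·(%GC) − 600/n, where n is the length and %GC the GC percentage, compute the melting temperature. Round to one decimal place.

Length n = 21. Counting bases: A=4, C=10, G=5, T=2
G+C = 15, so %GC = 15/21 × 100 = 71.429%
Salt term: 16.6 × (-1.056) = -17.53
GC term: 0.41 × 71.429 = 29.286; length term: −600/21 = −28.571
Tm = 81.5 + (-17.53) + 29.286 − 28.571 = 64.685 → 64.7°C

64.7°C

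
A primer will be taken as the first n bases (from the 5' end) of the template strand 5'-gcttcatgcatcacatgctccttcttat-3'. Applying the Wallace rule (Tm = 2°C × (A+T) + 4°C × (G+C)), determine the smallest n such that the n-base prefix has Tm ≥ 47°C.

n = 17

First 16 bases: GCTTCATGCATCACAT → Tm = 46°C (< 47°C)
First 17 bases: GCTTCATGCATCACATG → Tm = 50°C (≥ 47°C)
Since every base adds ≥2°C, Tm only increases with n, so the threshold is first crossed at n = 17.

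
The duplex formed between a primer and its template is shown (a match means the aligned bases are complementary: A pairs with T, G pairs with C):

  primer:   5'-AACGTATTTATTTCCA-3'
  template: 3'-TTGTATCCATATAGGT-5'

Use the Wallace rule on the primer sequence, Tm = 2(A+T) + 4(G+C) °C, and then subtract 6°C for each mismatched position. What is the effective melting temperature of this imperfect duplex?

Primer base counts: A=5, T=7, G=1, C=3 → A+T=12, G+C=4
Perfect-match Tm = 2(12) + 4(4) = 24 + 16 = 40°C
Mismatches (positions where the bases are not complementary): 4 (at positions 4, 7, 8, 12)
Effective Tm = 40 − 4×6 = 40 − 24 = 16°C

16°C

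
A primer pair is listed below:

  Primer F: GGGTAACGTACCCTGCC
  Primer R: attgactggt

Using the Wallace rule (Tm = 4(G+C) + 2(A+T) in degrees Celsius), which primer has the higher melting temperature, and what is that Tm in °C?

Primer F: A+T=6, G+C=11 → Tm = 2(6)+4(11) = 56°C
Primer R: A+T=6, G+C=4 → Tm = 2(6)+4(4) = 28°C
56°C vs 28°C → primer F is higher.

Primer F, 56°C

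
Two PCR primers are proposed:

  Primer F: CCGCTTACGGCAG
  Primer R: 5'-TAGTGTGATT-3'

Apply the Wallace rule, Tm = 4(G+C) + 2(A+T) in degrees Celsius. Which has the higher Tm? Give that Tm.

Primer F, 44°C

Primer F: A+T=4, G+C=9 → Tm = 2(4)+4(9) = 44°C
Primer R: A+T=7, G+C=3 → Tm = 2(7)+4(3) = 26°C
44°C vs 26°C → primer F is higher.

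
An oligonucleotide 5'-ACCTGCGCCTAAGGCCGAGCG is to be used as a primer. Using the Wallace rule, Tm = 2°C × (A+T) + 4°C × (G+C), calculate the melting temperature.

72°C

T=2, A=4, C=8, G=7
So N_AT = 6 and N_GC = 15.
Tm = 2×6 + 4×15 = 72°C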